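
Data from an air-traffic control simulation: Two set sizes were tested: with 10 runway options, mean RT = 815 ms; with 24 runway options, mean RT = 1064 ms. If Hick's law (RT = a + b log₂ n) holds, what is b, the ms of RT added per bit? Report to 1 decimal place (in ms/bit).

197.1 ms/bit

The slope on a log₂ axis is (1064 − 815) / (4.5850 − 3.3219) = 197.144 ms/bit.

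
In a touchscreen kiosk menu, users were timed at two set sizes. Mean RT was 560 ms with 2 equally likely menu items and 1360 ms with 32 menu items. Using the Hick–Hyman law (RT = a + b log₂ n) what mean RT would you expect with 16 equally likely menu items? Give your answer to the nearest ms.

1160 ms

RT is linear in log₂ n, so two points fix the line:
  b = (1360 − 560) / (log₂ 32 − log₂ 2) = 800 / (5 − 1) = 200 ms/bit
  a = 560 − 200 × 1 = 360 ms
Then RT(16) = 360 + 200 × log₂ 16 = 360 + 200 × 4 ≈ 1160.000 ms.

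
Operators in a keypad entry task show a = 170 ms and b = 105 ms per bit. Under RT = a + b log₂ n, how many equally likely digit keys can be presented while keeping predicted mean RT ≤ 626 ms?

Set 170 + 105·log₂ n ≤ 626 → log₂ n ≤ (626 − 170)/105 = 4.3429.
So n ≤ 2^4.3429 = 20.292; the largest integer n is 20.

20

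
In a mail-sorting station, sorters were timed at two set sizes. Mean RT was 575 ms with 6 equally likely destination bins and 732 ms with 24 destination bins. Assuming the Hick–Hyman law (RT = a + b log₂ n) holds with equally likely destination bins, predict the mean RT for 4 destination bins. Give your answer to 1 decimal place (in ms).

529.1 ms

Solve the two-equation system in a and b:
  b = (732 − 575) / (log₂ 24 − log₂ 6) = 157 / (4.5850 − 2.5850) = 78.500 ms/bit
  a = 575 − 78.500 × 2.5850 = 372.080 ms
Then RT(4) = 372.080 + 78.500 × log₂ 4 = 372.080 + 78.500 × 2 ≈ 529.080 ms.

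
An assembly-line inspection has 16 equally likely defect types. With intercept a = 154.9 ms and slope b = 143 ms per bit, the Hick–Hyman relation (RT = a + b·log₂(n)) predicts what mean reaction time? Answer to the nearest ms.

727 ms

log₂(16) = 4 bits, so RT = 154.9 + 143 × 4 ≈ 726.900 ms.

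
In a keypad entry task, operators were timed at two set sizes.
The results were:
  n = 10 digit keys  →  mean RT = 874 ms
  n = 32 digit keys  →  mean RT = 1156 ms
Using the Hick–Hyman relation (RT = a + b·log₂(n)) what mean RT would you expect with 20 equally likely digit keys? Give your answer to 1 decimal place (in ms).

Solve the two-equation system in a and b:
  b = (1156 − 874) / (log₂ 32 − log₂ 10) = 282 / (5 − 3.3219) = 168.050 ms/bit
  a = 874 − 168.050 × 3.3219 = 315.750 ms
Then RT(20) = 315.750 + 168.050 × log₂ 20 = 315.750 + 168.050 × 4.3219 ≈ 1042.050 ms.

1042.1 ms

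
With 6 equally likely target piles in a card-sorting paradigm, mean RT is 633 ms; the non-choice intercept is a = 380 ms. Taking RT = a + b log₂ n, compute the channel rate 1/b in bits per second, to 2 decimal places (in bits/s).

b = (633 − 380)/log₂ 6 = 253/2.5850 = 97.874 ms per bit = 0.09787 s/bit; the reciprocal is 10.217 bits/s.

10.22 bits/s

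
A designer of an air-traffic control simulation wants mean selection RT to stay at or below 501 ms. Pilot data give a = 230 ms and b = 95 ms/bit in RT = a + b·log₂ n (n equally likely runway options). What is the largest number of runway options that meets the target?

Set 230 + 95·log₂ n ≤ 501 → log₂ n ≤ (501 − 230)/95 = 2.8526.
So n ≤ 2^2.8526 = 7.223; the largest integer n is 7.

7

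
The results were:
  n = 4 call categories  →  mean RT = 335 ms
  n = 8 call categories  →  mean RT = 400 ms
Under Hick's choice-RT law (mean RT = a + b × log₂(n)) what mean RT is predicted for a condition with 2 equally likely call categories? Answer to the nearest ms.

RT is linear in log₂ n, so two points fix the line:
  b = (400 − 335) / (log₂ 8 − log₂ 4) = 65 / (3 − 2) = 65 ms/bit
  a = 335 − 65 × 2 = 205 ms
Then RT(2) = 205 + 65 × log₂ 2 = 205 + 65 × 1 ≈ 270.000 ms.

270 ms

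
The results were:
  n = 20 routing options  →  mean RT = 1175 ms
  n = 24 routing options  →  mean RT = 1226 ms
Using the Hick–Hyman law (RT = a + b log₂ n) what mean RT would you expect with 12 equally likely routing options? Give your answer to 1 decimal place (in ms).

With log₂ n on the abscissa the relation is linear; from the two conditions:
  b = (1226 − 1175) / (log₂ 24 − log₂ 20) = 51 / (4.5850 − 4.3219) = 193.891 ms/bit
  a = 1175 − 193.891 × 4.3219 = 337.017 ms
Then RT(12) = 337.017 + 193.891 × log₂ 12 = 337.017 + 193.891 × 3.5850 ≈ 1032.109 ms.

1032.1 ms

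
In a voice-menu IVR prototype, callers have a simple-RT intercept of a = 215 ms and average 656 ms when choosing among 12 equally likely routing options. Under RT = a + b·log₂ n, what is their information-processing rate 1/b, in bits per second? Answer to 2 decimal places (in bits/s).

b = (656 − 215)/log₂ 12 = 441/3.5850 = 123.014 ms per bit = 0.12301 s/bit; the reciprocal is 8.129 bits/s.

8.13 bits/s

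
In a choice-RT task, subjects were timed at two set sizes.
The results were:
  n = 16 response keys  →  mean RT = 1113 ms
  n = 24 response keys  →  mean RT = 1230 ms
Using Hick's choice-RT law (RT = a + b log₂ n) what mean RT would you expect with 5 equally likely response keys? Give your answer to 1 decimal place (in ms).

RT is linear in log₂ n, so two points fix the line:
  b = (1230 − 1113) / (log₂ 24 − log₂ 16) = 117 / (4.5850 − 4) = 200.013 ms/bit
  a = 1113 − 200.013 × 4 = 312.949 ms
Then RT(5) = 312.949 + 200.013 × log₂ 5 = 312.949 + 200.013 × 2.3219 ≈ 777.364 ms.

777.4 ms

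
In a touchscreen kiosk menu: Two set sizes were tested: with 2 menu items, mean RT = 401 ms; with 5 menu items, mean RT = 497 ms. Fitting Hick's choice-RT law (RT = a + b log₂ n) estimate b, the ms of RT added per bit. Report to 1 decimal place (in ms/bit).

Slope: b = (497 − 401) / (log₂ 5 − log₂ 2) = 96/1.3219 = 72.621 ms/bit.

72.6 ms/bit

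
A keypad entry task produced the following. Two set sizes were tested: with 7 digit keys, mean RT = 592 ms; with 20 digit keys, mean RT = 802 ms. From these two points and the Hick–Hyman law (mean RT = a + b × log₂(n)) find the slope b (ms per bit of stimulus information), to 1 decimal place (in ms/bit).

Slope: b = (802 − 592) / (log₂ 20 − log₂ 7) = 210/1.5146 = 138.653 ms/bit.

138.7 ms/bit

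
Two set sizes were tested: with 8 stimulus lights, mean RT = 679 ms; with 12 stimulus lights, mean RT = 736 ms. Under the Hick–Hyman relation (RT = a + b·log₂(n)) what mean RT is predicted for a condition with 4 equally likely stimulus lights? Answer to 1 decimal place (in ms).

With log₂ n on the abscissa the relation is linear; from the two conditions:
  b = (736 − 679) / (log₂ 12 − log₂ 8) = 57 / (3.5850 − 3) = 97.442 ms/bit
  a = 679 − 97.442 × 3 = 386.674 ms
Then RT(4) = 386.674 + 97.442 × log₂ 4 = 386.674 + 97.442 × 2 ≈ 581.558 ms.

581.6 ms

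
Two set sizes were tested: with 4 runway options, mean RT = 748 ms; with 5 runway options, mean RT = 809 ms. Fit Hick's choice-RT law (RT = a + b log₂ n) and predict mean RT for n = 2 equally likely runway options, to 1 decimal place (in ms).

RT is linear in log₂ n, so two points fix the line:
  b = (809 − 748) / (log₂ 5 − log₂ 4) = 61 / (2.3219 − 2) = 189.483 ms/bit
  a = 748 − 189.483 × 2 = 369.033 ms
Then RT(2) = 369.033 + 189.483 × log₂ 2 = 369.033 + 189.483 × 1 ≈ 558.517 ms.

558.5 ms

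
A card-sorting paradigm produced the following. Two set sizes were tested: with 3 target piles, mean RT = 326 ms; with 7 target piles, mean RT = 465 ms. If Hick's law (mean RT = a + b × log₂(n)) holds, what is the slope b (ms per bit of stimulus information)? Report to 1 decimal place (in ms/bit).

Slope: b = (465 − 326) / (log₂ 7 − log₂ 3) = 139/1.2224 = 113.711 ms/bit.

113.7 ms/bit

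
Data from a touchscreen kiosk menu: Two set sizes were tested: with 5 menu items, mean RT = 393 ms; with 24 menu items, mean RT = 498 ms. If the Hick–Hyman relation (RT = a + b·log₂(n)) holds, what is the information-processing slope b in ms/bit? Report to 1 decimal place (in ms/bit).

46.4 ms/bit

Slope: b = (498 − 393) / (log₂ 24 − log₂ 5) = 105/2.2630 = 46.398 ms/bit.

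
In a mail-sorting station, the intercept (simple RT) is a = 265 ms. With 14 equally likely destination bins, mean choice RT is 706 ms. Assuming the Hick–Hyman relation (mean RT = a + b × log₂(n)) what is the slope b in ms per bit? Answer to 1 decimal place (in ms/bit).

log₂(14) = 3.8074 bits.
b = (RT − a)/log₂ n = (706 − 265) / 3.8074 = 115.828 ms/bit.

115.8 ms/bit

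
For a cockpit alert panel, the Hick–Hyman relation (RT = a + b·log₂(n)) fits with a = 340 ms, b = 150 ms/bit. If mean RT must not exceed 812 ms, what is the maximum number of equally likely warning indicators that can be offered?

Information budget: (812 − 340)/150 = 3.1467 bits, so n ≤ 2^3.1467 = 8.856 → at most 8.

8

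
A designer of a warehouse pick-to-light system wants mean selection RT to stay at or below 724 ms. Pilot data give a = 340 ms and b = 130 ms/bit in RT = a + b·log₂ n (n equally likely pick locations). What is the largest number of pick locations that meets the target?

130·log₂ n ≤ 724 − 340 = 384, giving log₂ n ≤ 2.9538 and n ≤ 7.748. The largest whole number is 7.

7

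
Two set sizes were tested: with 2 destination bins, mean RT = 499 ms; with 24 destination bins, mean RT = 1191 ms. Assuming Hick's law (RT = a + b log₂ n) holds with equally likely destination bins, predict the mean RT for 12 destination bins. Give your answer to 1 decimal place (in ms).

Fit slope and intercept:
  b = (1191 − 499) / (log₂ 24 − log₂ 2) = 692 / (4.5850 − 1) = 193.029 ms/bit
  a = 499 − 193.029 × 1 = 305.971 ms
Then RT(12) = 305.971 + 193.029 × log₂ 12 = 305.971 + 193.029 × 3.5850 ≈ 997.971 ms.

998.0 ms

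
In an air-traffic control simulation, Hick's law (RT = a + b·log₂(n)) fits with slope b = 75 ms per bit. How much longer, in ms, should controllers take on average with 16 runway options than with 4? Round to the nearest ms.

150 ms

ΔRT = (a + b log₂ n₂) − (a + b log₂ n₁) = b·(log₂ n₂ − log₂ n₁).
log₂(16) − log₂(4) = log₂(16/4) = log₂(4) = 2.
ΔRT = 75 × 2.0000 = 150.000 ms.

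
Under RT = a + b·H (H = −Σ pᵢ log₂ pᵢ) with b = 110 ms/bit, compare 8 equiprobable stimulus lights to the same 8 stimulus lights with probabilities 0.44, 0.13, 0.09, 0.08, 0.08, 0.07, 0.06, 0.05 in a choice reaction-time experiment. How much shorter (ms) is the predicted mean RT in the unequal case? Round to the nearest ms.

52 ms

The RT saving is b·ΔH. Equiprobable H₀ = log₂(8) = 3.0000 bits; with the given probabilities H = 2.5276 bits.
b·(H₀ − H) = 110 × (3.0000 − 2.5276) = 51.96 ms.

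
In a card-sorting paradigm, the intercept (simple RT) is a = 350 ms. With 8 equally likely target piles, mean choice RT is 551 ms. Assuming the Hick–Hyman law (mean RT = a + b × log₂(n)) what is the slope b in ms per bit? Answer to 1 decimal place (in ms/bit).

b = (551 − 350) / log₂(8) = 201 / 3 = 67.000 ms/bit.

67.0 ms/bit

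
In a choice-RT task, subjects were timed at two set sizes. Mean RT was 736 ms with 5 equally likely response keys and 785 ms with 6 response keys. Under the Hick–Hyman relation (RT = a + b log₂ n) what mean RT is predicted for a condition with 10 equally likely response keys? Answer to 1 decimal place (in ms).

922.3 ms

RT is linear in log₂ n, so two points fix the line:
  b = (785 − 736) / (log₂ 6 − log₂ 5) = 49 / (2.5850 − 2.3219) = 186.287 ms/bit
  a = 736 − 186.287 × 2.3219 = 303.454 ms
Then RT(10) = 303.454 + 186.287 × log₂ 10 = 303.454 + 186.287 × 3.3219 ≈ 922.287 ms.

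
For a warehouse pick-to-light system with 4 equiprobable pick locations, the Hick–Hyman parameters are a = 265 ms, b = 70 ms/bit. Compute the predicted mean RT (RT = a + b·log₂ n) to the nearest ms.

405 ms

log₂(4) = 2 bits, so RT = 265 + 70 × 2 ≈ 405.000 ms.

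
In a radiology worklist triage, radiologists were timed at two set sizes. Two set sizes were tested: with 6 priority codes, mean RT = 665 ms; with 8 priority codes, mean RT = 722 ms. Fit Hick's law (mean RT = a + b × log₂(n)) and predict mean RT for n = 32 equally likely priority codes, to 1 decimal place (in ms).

Fit slope and intercept:
  b = (722 − 665) / (log₂ 8 − log₂ 6) = 57 / (3 − 2.5850) = 137.337 ms/bit
  a = 665 − 137.337 × 2.5850 = 309.989 ms
Then RT(32) = 309.989 + 137.337 × log₂ 32 = 309.989 + 137.337 × 5 ≈ 996.674 ms.

996.7 ms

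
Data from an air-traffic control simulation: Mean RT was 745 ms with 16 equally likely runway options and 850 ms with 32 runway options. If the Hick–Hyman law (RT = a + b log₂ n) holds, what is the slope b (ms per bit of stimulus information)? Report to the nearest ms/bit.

b = (RT₂ − RT₁)/(log₂ n₂ − log₂ n₁) = (850 − 745)/(5 − 4) = 105 ms/bit.

105 ms/bit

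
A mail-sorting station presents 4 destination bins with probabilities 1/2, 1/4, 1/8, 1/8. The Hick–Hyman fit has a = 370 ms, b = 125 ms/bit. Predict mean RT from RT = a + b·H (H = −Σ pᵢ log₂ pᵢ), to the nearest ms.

H = −Σ pᵢ log₂ pᵢ = 0.5·1 + 0.25·2 + 0.125·3 + 0.125·3 = 1.750 bits.
RT = 370 + 125 × 1.750 = 588.75 ms.

589 ms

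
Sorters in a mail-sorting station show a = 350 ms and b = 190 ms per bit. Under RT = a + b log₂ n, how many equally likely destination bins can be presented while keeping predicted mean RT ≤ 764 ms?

4

Set 350 + 190·log₂ n ≤ 764 → log₂ n ≤ (764 − 350)/190 = 2.1789.
So n ≤ 2^2.1789 = 4.528; the largest integer n is 4.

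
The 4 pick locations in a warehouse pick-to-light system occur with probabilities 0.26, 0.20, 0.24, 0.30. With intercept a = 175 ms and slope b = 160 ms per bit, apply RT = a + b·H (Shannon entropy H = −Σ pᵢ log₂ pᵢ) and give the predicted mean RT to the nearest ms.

493 ms

Entropy contributions −pᵢ log₂ pᵢ: 0.5053, 0.4644, 0.4941, 0.5211; sum H = 1.9849 bits.
RT = a + bH = 175 + 160·1.9849 = 492.58 ms.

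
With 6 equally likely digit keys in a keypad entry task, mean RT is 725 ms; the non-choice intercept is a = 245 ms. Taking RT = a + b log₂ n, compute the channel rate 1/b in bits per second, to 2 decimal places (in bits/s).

5.39 bits/s

b = (725 − 245)/log₂ 6 = 480/2.5850 = 185.689 ms per bit = 0.18569 s/bit; the reciprocal is 5.385 bits/s.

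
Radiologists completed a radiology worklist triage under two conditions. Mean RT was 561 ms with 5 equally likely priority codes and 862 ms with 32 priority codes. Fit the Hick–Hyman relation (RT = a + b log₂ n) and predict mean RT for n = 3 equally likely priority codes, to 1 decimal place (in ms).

478.2 ms

Solve the two-equation system in a and b:
  b = (862 − 561) / (log₂ 32 − log₂ 5) = 301 / (5 − 2.3219) = 112.394 ms/bit
  a = 561 − 112.394 × 2.3219 = 300.029 ms
Then RT(3) = 300.029 + 112.394 × log₂ 3 = 300.029 + 112.394 × 1.5850 ≈ 478.169 ms.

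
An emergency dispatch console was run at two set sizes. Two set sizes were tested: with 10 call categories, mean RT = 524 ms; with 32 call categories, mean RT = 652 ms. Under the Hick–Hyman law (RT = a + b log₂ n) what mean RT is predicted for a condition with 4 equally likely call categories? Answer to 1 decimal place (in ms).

423.2 ms

RT is linear in log₂ n, so two points fix the line:
  b = (652 − 524) / (log₂ 32 − log₂ 10) = 128 / (5 − 3.3219) = 76.278 ms/bit
  a = 524 − 76.278 × 3.3219 = 270.610 ms
Then RT(4) = 270.610 + 76.278 × log₂ 4 = 270.610 + 76.278 × 2 ≈ 423.166 ms.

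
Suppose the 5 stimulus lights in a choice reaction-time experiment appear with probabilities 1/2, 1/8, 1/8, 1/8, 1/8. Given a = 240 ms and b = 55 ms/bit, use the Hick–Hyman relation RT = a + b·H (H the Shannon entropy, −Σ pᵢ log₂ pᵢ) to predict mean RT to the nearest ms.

H = −Σ pᵢ log₂ pᵢ = 0.5·1 + 0.125·3 + 0.125·3 + 0.125·3 + 0.125·3 = 2.000 bits.
RT = 240 + 55 × 2.000 = 350.00 ms.

350 ms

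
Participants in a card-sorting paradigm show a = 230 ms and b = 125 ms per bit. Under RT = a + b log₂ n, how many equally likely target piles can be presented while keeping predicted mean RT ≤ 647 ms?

Information budget: (647 − 230)/125 = 3.3360 bits, so n ≤ 2^3.3360 = 10.098 → at most 10.

10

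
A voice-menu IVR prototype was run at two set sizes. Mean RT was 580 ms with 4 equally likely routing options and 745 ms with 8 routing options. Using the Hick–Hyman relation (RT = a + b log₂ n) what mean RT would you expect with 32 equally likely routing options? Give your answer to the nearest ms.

Solve the two-equation system in a and b:
  b = (745 − 580) / (log₂ 8 − log₂ 4) = 165 / (3 − 2) = 165 ms/bit
  a = 580 − 165 × 2 = 250 ms
Then RT(32) = 250 + 165 × log₂ 32 = 250 + 165 × 5 ≈ 1075.000 ms.

1075 ms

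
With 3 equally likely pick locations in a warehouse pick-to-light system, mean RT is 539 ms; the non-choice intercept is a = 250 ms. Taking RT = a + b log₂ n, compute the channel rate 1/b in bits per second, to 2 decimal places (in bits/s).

5.48 bits/s

Choice component = 539 − 250 = 289 ms over log₂(3) = 1.5850 bits.
b = 289 / 1.5850 = 182.339 ms/bit, so 1/b = 5.484 bits/s.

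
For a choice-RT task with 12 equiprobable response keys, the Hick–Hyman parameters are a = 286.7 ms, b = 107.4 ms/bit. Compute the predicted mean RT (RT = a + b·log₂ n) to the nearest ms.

672 ms

log₂(12) = 3.5850 bits, so RT = 286.7 + 107.4 × 3.5850 ≈ 671.725 ms.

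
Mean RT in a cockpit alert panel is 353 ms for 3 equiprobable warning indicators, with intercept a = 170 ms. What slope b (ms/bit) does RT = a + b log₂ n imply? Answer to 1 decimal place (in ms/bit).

115.5 ms/bit

3 alternatives carry log₂ 3 = 1.5850 bits; the choice cost is 353 − 170 = 183 ms, so b = 183/1.5850 = 115.460 ms/bit.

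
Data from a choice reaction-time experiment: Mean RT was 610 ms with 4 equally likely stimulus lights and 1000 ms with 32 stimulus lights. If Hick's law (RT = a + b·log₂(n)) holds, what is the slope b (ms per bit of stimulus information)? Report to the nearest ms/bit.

b = (RT₂ − RT₁)/(log₂ n₂ − log₂ n₁) = (1000 − 610)/(5 − 2) = 130 ms/bit.

130 ms/bit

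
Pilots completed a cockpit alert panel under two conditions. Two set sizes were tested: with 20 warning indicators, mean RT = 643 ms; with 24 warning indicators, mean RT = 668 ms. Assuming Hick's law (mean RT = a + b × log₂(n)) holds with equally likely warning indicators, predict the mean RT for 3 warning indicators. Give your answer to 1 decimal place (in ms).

382.9 ms

RT is linear in log₂ n, so two points fix the line:
  b = (668 − 643) / (log₂ 24 − log₂ 20) = 25 / (4.5850 − 4.3219) = 95.045 ms/bit
  a = 643 − 95.045 × 4.3219 = 232.224 ms
Then RT(3) = 232.224 + 95.045 × log₂ 3 = 232.224 + 95.045 × 1.5850 ≈ 382.866 ms.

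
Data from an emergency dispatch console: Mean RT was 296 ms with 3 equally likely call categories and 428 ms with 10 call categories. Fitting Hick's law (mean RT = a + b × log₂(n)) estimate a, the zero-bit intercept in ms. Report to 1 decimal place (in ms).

175.6 ms

The slope on a log₂ axis is (428 − 296) / (3.3219 − 1.5850) = 75.995 ms/bit.
a = RT₁ − b·log₂ n₁ = 296 − 75.995 × 1.5850 = 175.551 ms.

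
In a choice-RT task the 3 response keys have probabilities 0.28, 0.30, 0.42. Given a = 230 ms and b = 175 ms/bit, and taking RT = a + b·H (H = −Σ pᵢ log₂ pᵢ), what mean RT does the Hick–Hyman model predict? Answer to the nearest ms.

H = 0.28·log₂(1/0.28) + 0.30·log₂(1/0.30) + 0.42·log₂(1/0.42) = 1.5610 bits.
RT = 230 + 175 × 1.5610 = 503.17 ms.

503 ms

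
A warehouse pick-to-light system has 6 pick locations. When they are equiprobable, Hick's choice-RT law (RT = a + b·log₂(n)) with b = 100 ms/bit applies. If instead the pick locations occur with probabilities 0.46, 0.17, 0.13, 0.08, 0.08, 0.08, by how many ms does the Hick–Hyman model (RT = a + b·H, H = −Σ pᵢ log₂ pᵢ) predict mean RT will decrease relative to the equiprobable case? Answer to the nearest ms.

38 ms

The RT saving is b·ΔH. Equiprobable H₀ = log₂(6) = 2.5850 bits; with the given probabilities H = 2.2071 bits.
b·(H₀ − H) = 100 × (2.5850 − 2.2071) = 37.79 ms.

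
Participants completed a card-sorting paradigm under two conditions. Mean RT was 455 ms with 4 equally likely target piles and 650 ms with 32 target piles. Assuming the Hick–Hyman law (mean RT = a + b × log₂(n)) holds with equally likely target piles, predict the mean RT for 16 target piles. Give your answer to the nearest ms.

Solve the two-equation system in a and b:
  b = (650 − 455) / (log₂ 32 − log₂ 4) = 195 / (5 − 2) = 65 ms/bit
  a = 455 − 65 × 2 = 325 ms
Then RT(16) = 325 + 65 × log₂ 16 = 325 + 65 × 4 ≈ 585.000 ms.

585 ms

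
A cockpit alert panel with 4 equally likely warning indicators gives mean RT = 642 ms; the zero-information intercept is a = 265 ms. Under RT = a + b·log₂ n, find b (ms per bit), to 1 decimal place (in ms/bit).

188.5 ms/bit

log₂(4) = 2 bits.
b = (RT − a)/log₂ n = (642 − 265) / 2 = 188.500 ms/bit.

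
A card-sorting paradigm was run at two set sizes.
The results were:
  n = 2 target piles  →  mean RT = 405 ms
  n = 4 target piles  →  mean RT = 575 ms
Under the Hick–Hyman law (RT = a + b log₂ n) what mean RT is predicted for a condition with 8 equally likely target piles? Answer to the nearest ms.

Fit slope and intercept:
  b = (575 − 405) / (log₂ 4 − log₂ 2) = 170 / (2 − 1) = 170 ms/bit
  a = 405 − 170 × 1 = 235 ms
Then RT(8) = 235 + 170 × log₂ 8 = 235 + 170 × 3 ≈ 745.000 ms.

745 ms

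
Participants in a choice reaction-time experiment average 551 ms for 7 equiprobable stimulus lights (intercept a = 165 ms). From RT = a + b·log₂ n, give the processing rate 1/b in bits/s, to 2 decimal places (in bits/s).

7.27 bits/s

Choice component = 551 − 165 = 386 ms over log₂(7) = 2.8074 bits.
b = 386 / 2.8074 = 137.496 ms/bit, so 1/b = 7.273 bits/s.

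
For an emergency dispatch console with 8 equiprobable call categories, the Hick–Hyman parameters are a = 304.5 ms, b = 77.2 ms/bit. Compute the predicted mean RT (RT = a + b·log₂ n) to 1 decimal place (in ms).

536.1 ms

log₂(8) = 3 bits, so RT = 304.5 + 77.2 × 3 ≈ 536.100 ms.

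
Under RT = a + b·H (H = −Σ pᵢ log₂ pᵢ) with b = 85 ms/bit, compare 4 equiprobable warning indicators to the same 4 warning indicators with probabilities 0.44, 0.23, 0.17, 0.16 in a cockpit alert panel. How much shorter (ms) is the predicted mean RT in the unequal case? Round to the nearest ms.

11 ms

The RT saving is b·ΔH. Equiprobable H₀ = log₂(4) = 2.0000 bits; with the given probabilities H = 1.8664 bits.
b·(H₀ − H) = 85 × (2.0000 − 1.8664) = 11.35 ms.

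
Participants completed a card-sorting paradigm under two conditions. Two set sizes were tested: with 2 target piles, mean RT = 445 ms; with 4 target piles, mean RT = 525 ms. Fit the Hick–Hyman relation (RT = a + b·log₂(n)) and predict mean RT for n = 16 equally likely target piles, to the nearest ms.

685 ms

With log₂ n on the abscissa the relation is linear; from the two conditions:
  b = (525 − 445) / (log₂ 4 − log₂ 2) = 80 / (2 − 1) = 80 ms/bit
  a = 445 − 80 × 1 = 365 ms
Then RT(16) = 365 + 80 × log₂ 16 = 365 + 80 × 4 ≈ 685.000 ms.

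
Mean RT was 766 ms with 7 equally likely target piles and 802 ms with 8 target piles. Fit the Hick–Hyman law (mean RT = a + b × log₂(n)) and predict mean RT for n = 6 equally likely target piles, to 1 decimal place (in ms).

724.4 ms

RT is linear in log₂ n, so two points fix the line:
  b = (802 − 766) / (log₂ 8 − log₂ 7) = 36 / (3 − 2.8074) = 186.872 ms/bit
  a = 766 − 186.872 × 2.8074 = 241.384 ms
Then RT(6) = 241.384 + 186.872 × log₂ 6 = 241.384 + 186.872 × 2.5850 ≈ 724.441 ms.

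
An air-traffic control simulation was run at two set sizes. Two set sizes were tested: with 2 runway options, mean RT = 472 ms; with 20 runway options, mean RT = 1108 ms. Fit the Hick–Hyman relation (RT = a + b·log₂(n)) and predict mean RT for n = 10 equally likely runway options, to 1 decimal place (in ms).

With log₂ n on the abscissa the relation is linear; from the two conditions:
  b = (1108 − 472) / (log₂ 20 − log₂ 2) = 636 / (4.3219 − 1) = 191.455 ms/bit
  a = 472 − 191.455 × 1 = 280.545 ms
Then RT(10) = 280.545 + 191.455 × log₂ 10 = 280.545 + 191.455 × 3.3219 ≈ 916.545 ms.

916.5 ms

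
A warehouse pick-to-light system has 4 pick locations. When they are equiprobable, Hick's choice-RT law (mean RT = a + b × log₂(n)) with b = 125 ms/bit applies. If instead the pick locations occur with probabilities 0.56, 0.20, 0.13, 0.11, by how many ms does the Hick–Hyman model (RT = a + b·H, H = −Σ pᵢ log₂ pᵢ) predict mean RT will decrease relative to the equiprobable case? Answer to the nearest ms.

42 ms

Equiprobable entropy H₀ = log₂ 4 = 2.0000 bits.
Skewed entropy H = −Σ pᵢ log₂ pᵢ = 1.6658 bits.
ΔRT = b·(H₀ − H) = 125 × 0.3342 = 41.78 ms.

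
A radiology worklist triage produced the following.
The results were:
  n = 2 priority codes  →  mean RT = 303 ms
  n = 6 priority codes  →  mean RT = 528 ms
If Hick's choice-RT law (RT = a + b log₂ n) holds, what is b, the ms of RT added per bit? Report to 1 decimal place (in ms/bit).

b = (RT₂ − RT₁)/(log₂ n₂ − log₂ n₁) = (528 − 303)/(2.5850 − 1) = 141.959 ms/bit.

142.0 ms/bit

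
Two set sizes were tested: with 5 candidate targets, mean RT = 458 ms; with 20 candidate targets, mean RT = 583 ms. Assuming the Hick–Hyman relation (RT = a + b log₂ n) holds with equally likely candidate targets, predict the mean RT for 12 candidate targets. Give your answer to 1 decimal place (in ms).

Fit slope and intercept:
  b = (583 − 458) / (log₂ 20 − log₂ 5) = 125 / (4.3219 − 2.3219) = 62.500 ms/bit
  a = 458 − 62.500 × 2.3219 = 312.879 ms
Then RT(12) = 312.879 + 62.500 × log₂ 12 = 312.879 + 62.500 × 3.5850 ≈ 536.940 ms.

536.9 ms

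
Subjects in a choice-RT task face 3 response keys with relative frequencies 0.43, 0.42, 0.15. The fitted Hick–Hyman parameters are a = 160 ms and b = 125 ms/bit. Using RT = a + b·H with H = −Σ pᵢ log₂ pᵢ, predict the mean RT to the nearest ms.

Entropy contributions −pᵢ log₂ pᵢ: 0.5236, 0.5256, 0.4105; sum H = 1.4598 bits.
RT = a + bH = 160 + 125·1.4598 = 342.47 ms.

342 ms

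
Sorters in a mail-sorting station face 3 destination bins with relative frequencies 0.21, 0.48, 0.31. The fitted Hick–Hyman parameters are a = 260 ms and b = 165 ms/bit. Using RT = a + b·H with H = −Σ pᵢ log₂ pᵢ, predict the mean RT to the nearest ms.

H = 0.21·log₂(1/0.21) + 0.48·log₂(1/0.48) + 0.31·log₂(1/0.31) = 1.5049 bits.
RT = 260 + 165 × 1.5049 = 508.31 ms.

508 ms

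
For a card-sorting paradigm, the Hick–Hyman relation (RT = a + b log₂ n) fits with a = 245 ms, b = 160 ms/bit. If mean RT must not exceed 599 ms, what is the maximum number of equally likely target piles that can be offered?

Information budget: (599 − 245)/160 = 2.2125 bits, so n ≤ 2^2.2125 = 4.635 → at most 4.

4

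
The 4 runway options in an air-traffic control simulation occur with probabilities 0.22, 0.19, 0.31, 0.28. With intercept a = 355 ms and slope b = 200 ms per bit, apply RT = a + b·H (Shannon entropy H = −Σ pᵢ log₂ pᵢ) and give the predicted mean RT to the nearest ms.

Entropy contributions −pᵢ log₂ pᵢ: 0.4806, 0.4552, 0.5238, 0.5142; sum H = 1.9738 bits.
RT = a + bH = 355 + 200·1.9738 = 749.76 ms.

750 ms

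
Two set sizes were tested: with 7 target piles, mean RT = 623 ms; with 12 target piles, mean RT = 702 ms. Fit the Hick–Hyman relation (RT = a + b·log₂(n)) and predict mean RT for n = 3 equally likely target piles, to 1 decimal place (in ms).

With log₂ n on the abscissa the relation is linear; from the two conditions:
  b = (702 − 623) / (log₂ 12 − log₂ 7) = 79 / (3.5850 − 2.8074) = 101.594 ms/bit
  a = 623 − 101.594 × 2.8074 = 337.791 ms
Then RT(3) = 337.791 + 101.594 × log₂ 3 = 337.791 + 101.594 × 1.5850 ≈ 498.813 ms.

498.8 ms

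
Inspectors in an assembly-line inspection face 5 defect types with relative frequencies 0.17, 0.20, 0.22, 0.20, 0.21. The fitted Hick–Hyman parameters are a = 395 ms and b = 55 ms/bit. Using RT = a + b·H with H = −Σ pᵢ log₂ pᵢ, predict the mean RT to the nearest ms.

H = 0.17·log₂(1/0.17) + 0.20·log₂(1/0.20) + 0.22·log₂(1/0.22) + 0.20·log₂(1/0.20) + 0.21·log₂(1/0.21) = 2.3168 bits.
RT = 395 + 55 × 2.3168 = 522.42 ms.

522 ms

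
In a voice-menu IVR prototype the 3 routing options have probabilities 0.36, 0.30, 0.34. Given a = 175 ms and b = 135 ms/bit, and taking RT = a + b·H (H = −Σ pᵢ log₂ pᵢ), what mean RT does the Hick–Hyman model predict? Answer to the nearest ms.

Entropy contributions −pᵢ log₂ pᵢ: 0.5306, 0.5211, 0.5292; sum H = 1.5809 bits.
RT = a + bH = 175 + 135·1.5809 = 388.42 ms.

388 ms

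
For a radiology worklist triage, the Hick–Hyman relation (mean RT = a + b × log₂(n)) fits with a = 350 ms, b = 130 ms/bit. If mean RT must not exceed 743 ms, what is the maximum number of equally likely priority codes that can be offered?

Set 350 + 130·log₂ n ≤ 743 → log₂ n ≤ (743 − 350)/130 = 3.0231.
So n ≤ 2^3.0231 = 8.129; the largest integer n is 8.

8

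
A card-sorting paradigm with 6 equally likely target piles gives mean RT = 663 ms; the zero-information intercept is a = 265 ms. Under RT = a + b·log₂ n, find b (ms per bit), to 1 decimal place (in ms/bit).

6 alternatives carry log₂ 6 = 2.5850 bits; the choice cost is 663 − 265 = 398 ms, so b = 398/2.5850 = 153.967 ms/bit.

154.0 ms/bit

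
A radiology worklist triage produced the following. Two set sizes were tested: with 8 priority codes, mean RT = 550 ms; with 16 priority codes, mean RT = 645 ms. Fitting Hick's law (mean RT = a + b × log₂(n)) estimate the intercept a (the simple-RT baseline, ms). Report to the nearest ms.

b = (RT₂ − RT₁)/(log₂ n₂ − log₂ n₁) = (645 − 550)/(4 − 3) = 95 ms/bit.
a = RT₁ − b·log₂ n₁ = 550 − 95 × 3 = 265.000 ms.

265 ms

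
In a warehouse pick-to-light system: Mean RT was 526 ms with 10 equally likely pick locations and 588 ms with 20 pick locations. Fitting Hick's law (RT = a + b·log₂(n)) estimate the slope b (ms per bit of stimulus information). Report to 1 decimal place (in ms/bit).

62.0 ms/bit

The slope on a log₂ axis is (588 − 526) / (4.3219 − 3.3219) = 62.000 ms/bit.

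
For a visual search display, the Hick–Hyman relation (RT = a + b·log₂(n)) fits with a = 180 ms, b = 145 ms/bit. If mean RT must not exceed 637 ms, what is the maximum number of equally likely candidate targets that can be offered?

145·log₂ n ≤ 637 − 180 = 457, giving log₂ n ≤ 3.1517 and n ≤ 8.887. The largest whole number is 8.

8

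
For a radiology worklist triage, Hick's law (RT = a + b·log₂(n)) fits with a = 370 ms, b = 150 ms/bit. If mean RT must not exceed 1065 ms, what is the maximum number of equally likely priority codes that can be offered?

Set 370 + 150·log₂ n ≤ 1065 → log₂ n ≤ (1065 − 370)/150 = 4.6333.
So n ≤ 2^4.6333 = 24.818; the largest integer n is 24.

24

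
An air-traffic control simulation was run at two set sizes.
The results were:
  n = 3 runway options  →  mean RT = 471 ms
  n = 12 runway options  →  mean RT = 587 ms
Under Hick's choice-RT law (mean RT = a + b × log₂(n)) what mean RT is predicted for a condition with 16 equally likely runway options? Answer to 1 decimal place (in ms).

Solve the two-equation system in a and b:
  b = (587 − 471) / (log₂ 12 − log₂ 3) = 116 / (3.5850 − 1.5850) = 58.000 ms/bit
  a = 471 − 58.000 × 1.5850 = 379.072 ms
Then RT(16) = 379.072 + 58.000 × log₂ 16 = 379.072 + 58.000 × 4 ≈ 611.072 ms.

611.1 ms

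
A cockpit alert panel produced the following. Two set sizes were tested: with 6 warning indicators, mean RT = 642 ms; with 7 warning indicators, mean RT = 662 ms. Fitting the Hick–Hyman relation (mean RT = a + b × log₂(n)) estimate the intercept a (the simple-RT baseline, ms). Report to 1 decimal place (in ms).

The slope on a log₂ axis is (662 − 642) / (2.8074 − 2.5850) = 89.931 ms/bit.
a = RT₁ − b·log₂ n₁ = 642 − 89.931 × 2.5850 = 409.531 ms.

409.5 ms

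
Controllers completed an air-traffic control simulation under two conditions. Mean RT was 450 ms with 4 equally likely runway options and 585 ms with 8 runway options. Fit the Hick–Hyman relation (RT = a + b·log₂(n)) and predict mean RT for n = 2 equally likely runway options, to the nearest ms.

315 ms

RT is linear in log₂ n, so two points fix the line:
  b = (585 − 450) / (log₂ 8 − log₂ 4) = 135 / (3 − 2) = 135 ms/bit
  a = 450 − 135 × 2 = 180 ms
Then RT(2) = 180 + 135 × log₂ 2 = 180 + 135 × 1 ≈ 315.000 ms.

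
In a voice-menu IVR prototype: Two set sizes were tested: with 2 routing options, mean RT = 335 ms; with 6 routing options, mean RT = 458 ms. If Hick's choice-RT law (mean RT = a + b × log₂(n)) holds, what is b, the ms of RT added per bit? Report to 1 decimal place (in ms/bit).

77.6 ms/bit

b = (RT₂ − RT₁)/(log₂ n₂ − log₂ n₁) = (458 − 335)/(2.5850 − 1) = 77.604 ms/bit.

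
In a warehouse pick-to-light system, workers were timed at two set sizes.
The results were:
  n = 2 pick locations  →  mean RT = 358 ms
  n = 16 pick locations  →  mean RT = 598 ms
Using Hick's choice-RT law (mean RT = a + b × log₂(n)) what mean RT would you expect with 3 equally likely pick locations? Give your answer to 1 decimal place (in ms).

With log₂ n on the abscissa the relation is linear; from the two conditions:
  b = (598 − 358) / (log₂ 16 − log₂ 2) = 240 / (4 − 1) = 80.000 ms/bit
  a = 358 − 80.000 × 1 = 278.000 ms
Then RT(3) = 278.000 + 80.000 × log₂ 3 = 278.000 + 80.000 × 1.5850 ≈ 404.797 ms.

404.8 ms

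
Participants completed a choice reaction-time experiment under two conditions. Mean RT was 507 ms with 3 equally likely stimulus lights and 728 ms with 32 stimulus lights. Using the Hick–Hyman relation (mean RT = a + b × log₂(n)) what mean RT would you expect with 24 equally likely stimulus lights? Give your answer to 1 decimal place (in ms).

701.1 ms

With log₂ n on the abscissa the relation is linear; from the two conditions:
  b = (728 − 507) / (log₂ 32 − log₂ 3) = 221 / (5 − 1.5850) = 64.714 ms/bit
  a = 507 − 64.714 × 1.5850 = 404.431 ms
Then RT(24) = 404.431 + 64.714 × log₂ 24 = 404.431 + 64.714 × 4.5850 ≈ 701.141 ms.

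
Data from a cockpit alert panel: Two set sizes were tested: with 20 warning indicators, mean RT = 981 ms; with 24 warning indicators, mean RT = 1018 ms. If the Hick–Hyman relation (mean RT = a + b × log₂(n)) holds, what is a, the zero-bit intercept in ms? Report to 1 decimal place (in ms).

Slope: b = (1018 − 981) / (log₂ 24 − log₂ 20) = 37/0.2630 = 140.666 ms/bit.
a = RT₁ − b·log₂ n₁ = 981 − 140.666 × 4.3219 = 373.052 ms.

373.1 ms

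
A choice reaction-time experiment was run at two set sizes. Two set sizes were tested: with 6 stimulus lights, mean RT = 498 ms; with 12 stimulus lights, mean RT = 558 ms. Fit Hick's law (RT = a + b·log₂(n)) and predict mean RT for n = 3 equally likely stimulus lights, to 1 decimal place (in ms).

438.0 ms

Solve the two-equation system in a and b:
  b = (558 − 498) / (log₂ 12 − log₂ 6) = 60 / (3.5850 − 2.5850) = 60.000 ms/bit
  a = 498 − 60.000 × 2.5850 = 342.902 ms
Then RT(3) = 342.902 + 60.000 × log₂ 3 = 342.902 + 60.000 × 1.5850 ≈ 438.000 ms.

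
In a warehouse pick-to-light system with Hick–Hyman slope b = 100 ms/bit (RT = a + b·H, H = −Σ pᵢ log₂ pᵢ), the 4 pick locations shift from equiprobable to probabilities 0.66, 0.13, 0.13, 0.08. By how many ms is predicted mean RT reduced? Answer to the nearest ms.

55 ms

The RT saving is b·ΔH. Equiprobable H₀ = log₂(4) = 2.0000 bits; with the given probabilities H = 1.4524 bits.
b·(H₀ − H) = 100 × (2.0000 − 1.4524) = 54.76 ms.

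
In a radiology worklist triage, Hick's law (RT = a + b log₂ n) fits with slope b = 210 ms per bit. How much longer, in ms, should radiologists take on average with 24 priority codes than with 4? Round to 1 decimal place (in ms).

542.8 ms

ΔRT = (a + b log₂ n₂) − (a + b log₂ n₁) = b·(log₂ n₂ − log₂ n₁).
log₂(24) − log₂(4) = 4.5850 − 2 = 2.5850.
ΔRT = 210 × 2.5850 = 542.842 ms.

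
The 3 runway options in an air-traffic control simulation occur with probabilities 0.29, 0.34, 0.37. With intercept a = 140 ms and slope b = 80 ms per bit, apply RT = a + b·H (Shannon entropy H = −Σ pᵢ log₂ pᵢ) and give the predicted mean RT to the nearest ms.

266 ms

H = 0.29·log₂(1/0.29) + 0.34·log₂(1/0.34) + 0.37·log₂(1/0.37) = 1.5778 bits.
RT = 140 + 80 × 1.5778 = 266.22 ms.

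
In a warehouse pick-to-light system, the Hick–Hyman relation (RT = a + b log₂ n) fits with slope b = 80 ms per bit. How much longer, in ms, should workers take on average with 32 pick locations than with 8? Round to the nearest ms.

ΔRT = (a + b log₂ n₂) − (a + b log₂ n₁) = b·(log₂ n₂ − log₂ n₁).
log₂(32) − log₂(8) = log₂(32/8) = log₂(4) = 2.
ΔRT = 80 × 2.0000 = 160.000 ms.

160 ms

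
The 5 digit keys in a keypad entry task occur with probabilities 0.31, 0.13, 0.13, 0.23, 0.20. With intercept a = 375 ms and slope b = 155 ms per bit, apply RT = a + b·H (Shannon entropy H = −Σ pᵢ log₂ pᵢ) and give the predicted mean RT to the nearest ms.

722 ms

H = 0.31·log₂(1/0.31) + 0.13·log₂(1/0.13) + 0.13·log₂(1/0.13) + 0.23·log₂(1/0.23) + 0.20·log₂(1/0.20) = 2.2411 bits.
RT = 375 + 155 × 2.2411 = 722.38 ms.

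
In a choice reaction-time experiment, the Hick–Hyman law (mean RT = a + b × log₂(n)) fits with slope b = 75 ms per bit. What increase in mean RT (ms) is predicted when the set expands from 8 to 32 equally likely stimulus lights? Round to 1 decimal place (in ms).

150.0 ms

The intercept a cancels: ΔRT = b·(log₂ n₂ − log₂ n₁) = b·log₂(n₂/n₁).
log₂(32) − log₂(8) = log₂(32/8) = log₂(4) = 2.
ΔRT = 75 × 2.0000 = 150.000 ms.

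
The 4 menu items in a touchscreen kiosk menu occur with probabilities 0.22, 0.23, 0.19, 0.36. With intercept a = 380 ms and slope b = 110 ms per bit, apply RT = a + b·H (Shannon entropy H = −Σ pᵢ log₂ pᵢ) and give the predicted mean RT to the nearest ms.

595 ms

H = 0.22·log₂(1/0.22) + 0.23·log₂(1/0.23) + 0.19·log₂(1/0.19) + 0.36·log₂(1/0.36) = 1.9541 bits.
RT = 380 + 110 × 1.9541 = 594.95 ms.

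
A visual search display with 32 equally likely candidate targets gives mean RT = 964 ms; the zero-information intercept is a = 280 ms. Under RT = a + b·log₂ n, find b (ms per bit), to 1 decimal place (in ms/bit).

136.8 ms/bit

32 alternatives carry log₂ 32 = 5 bits; the choice cost is 964 − 280 = 684 ms, so b = 684/5 = 136.800 ms/bit.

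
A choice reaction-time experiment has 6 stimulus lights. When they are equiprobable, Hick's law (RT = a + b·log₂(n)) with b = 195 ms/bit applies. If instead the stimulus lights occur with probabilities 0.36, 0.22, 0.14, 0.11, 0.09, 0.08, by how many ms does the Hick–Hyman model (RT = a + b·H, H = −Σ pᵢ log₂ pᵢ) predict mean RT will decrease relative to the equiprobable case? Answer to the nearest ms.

Equiprobable entropy H₀ = log₂ 6 = 2.5850 bits.
Skewed entropy H = −Σ pᵢ log₂ pᵢ = 2.3627 bits.
ΔRT = b·(H₀ − H) = 195 × 0.2222 = 43.33 ms.

43 ms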